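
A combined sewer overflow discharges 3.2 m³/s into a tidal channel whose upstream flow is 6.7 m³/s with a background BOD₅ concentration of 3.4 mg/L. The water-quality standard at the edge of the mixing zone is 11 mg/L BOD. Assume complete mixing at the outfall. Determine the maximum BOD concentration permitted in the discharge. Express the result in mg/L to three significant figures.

26.9 mg/L

Mass balance: 11·9.9 = 3.2·Cₑ + 6.7·3.4.
Cₑ = (108.9 − 22.78) / 3.2 = 26.91 mg/L.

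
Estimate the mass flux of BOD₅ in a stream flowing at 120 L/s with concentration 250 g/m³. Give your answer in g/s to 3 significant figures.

120 L/s = 0.12 m³/s.
Mass flux = Q·C = 0.12 m³/s × 250 g/m³ = 30 g/s.

30.0 g/s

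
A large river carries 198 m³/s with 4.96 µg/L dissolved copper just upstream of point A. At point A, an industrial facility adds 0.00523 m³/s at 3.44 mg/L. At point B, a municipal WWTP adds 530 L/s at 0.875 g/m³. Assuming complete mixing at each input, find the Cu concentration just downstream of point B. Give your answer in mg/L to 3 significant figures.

0.00737 mg/L

4.96 µg/L = 0.00496 mg/L.
After input A: C = (198·0.00496 + 0.00523·3.44) / 198 = 0.005051 mg/L.
530 L/s = 0.53 m³/s.
After input B: C = (198·0.005051 + 0.53·0.875) / 198.5 = 0.007373 mg/L.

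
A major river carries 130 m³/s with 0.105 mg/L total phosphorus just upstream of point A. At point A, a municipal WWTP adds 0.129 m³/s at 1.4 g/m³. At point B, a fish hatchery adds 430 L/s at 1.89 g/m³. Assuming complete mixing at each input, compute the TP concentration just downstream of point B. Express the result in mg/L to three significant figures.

0.112 mg/L

After input A: C = (130·0.105 + 0.129·1.4) / 130.1 = 0.1063 mg/L.
430 L/s = 0.43 m³/s.
After input B: C = (130.1·0.1063 + 0.43·1.89) / 130.6 = 0.1122 mg/L.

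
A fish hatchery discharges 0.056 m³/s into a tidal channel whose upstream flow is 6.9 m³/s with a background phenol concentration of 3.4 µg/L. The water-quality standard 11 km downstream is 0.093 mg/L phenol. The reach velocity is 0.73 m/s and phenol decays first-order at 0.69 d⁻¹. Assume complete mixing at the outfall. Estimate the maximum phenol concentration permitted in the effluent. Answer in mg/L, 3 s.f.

12.6 mg/L

3.4 µg/L = 0.0034 mg/L.
Travel time to the compliance point: t = 1.1e+04/0.73 = 1.507e+04 s = 0.1744 d; decay factor exp(−0.69·0.1744) = 0.8866.
So the concentration just after mixing may be at most 0.093/0.8866 = 0.1049 mg/L.
Mass balance: 0.1049·6.956 = 0.056·Cₑ + 6.9·0.0034.
Cₑ = (0.7296 − 0.02346) / 0.056 = 12.61 mg/L.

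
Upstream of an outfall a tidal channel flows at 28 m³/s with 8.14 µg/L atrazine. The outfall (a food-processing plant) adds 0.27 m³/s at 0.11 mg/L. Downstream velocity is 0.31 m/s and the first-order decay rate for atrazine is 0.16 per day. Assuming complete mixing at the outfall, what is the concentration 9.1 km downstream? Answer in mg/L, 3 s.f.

0.00863 mg/L

8.14 µg/L = 0.00814 mg/L.
After complete mixing, C₀ = (0.27·0.11 + 28·0.00814) / 28.27 = 0.009113 mg/L.
Travel time t = 9100 m / 0.31 m/s = 2.935e+04 s = 0.3398 d.
C = 0.009113·exp(−0.16·0.3398) = 0.009113·0.9471 = 0.008631 mg/L.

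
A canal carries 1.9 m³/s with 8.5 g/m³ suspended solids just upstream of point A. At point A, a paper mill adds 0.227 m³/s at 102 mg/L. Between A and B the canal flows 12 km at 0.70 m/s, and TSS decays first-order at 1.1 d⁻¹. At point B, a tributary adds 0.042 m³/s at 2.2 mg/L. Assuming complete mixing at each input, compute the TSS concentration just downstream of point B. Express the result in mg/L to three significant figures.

After input A: C = (1.9·8.5 + 0.227·102) / 2.127 = 18.48 mg/L.
Over the 12 km reach to input B (t = 1.714e+04 s = 0.1984 d), decay gives C = 18.48·exp(−1.1·0.1984) = 14.86 mg/L.
After input B: C = (2.127·14.86 + 0.042·2.2) / 2.169 = 14.61 mg/L.

14.6 mg/L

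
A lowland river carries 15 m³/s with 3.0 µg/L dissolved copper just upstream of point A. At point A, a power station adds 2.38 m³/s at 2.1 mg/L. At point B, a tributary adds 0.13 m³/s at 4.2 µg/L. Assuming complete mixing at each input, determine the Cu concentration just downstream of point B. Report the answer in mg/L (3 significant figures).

3.0 µg/L = 0.003 mg/L.
After input A: C = (15·0.003 + 2.38·2.1) / 17.38 = 0.2902 mg/L.
4.2 µg/L = 0.0042 mg/L.
After input B: C = (17.38·0.2902 + 0.13·0.0042) / 17.51 = 0.288 mg/L.

0.288 mg/L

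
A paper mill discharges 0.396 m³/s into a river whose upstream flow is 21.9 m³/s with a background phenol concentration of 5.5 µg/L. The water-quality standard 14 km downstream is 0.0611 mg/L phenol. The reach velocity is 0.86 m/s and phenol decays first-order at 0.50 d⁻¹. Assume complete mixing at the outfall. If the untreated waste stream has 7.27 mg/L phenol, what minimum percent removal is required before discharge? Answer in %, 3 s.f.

52.2 %

5.5 µg/L = 0.0055 mg/L.
Travel time to the compliance point: t = 1.4e+04/0.86 = 1.628e+04 s = 0.1884 d; decay factor exp(−0.50·0.1884) = 0.9101.
So the concentration just after mixing may be at most 0.0611/0.9101 = 0.06714 mg/L.
Mass balance: 0.06714·22.3 = 0.396·Cₑ + 21.9·0.0055.
Cₑ = (1.497 − 0.1204) / 0.396 = 3.476 mg/L.
Required removal = 1 − 3.476/7.27 = 52.19 %.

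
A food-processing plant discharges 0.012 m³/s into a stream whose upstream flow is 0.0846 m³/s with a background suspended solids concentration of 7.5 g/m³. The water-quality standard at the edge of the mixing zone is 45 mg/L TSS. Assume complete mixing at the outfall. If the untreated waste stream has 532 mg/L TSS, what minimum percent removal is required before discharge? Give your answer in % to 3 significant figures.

41.8 %

Mass balance: 45·0.0966 = 0.012·Cₑ + 0.0846·7.5.
Cₑ = (4.347 − 0.6345) / 0.012 = 309.4 mg/L.
Required removal = 1 − 309.4/532 = 41.85 %.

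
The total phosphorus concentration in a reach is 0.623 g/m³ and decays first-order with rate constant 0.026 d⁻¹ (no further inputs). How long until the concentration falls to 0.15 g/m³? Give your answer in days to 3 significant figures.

54.8 d

t = ln(C₀/C)/k = ln(0.623/0.15)/0.026 = 1.424/0.026 = 54.77 d.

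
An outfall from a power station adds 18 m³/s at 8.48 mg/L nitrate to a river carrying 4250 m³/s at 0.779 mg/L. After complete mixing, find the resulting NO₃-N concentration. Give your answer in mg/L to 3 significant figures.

0.811 mg/L

By mass balance at complete mixing, C = (18·8.48 + 4250·0.779) / (18 + 4250) = 3463/4268 = 0.8115 mg/L.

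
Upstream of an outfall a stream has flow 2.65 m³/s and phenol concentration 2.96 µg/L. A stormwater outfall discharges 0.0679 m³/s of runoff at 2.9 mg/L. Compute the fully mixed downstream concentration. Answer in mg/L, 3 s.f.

2.96 µg/L = 0.00296 mg/L.
Conservation of mass across the mixing zone: C = (0.0679·2.9 + 2.65·0.00296) / (0.0679 + 2.65) = 0.2048/2.718 = 0.07534 mg/L.

0.0753 mg/L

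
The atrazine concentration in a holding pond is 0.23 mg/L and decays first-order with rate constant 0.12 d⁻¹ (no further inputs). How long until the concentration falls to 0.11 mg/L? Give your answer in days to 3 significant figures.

t = ln(C₀/C)/k = ln(0.23/0.11)/0.12 = 0.7376/0.12 = 6.147 d.

6.15 d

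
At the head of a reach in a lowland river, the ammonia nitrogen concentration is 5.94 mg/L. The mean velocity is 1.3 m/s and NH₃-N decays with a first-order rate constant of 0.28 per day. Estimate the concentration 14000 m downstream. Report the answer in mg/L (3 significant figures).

Travel time t = 14000 m / 1.3 m/s = 1.4e+04/1.3 = 1.077e+04 s = 0.1246 d.
First-order decay: C = 5.94·exp(−0.28·0.1246) = 5.94·0.9657 = 5.736 mg/L.

5.74 mg/L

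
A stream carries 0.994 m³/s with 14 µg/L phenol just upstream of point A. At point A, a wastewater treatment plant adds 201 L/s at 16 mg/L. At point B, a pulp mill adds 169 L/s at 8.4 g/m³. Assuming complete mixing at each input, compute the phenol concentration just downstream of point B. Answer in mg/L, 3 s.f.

3.41 mg/L

14 µg/L = 0.014 mg/L.
201 L/s = 0.201 m³/s.
After input A: C = (0.994·0.014 + 0.201·16) / 1.195 = 2.703 mg/L.
169 L/s = 0.169 m³/s.
After input B: C = (1.195·2.703 + 0.169·8.4) / 1.364 = 3.409 mg/L.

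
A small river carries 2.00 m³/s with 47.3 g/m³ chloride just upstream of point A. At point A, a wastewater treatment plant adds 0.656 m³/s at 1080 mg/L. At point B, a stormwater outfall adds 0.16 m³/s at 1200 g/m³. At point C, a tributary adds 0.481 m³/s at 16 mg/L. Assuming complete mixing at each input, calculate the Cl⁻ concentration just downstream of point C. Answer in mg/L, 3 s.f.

After input A: C = (2·47.3 + 0.656·1080) / 2.656 = 302.4 mg/L.
After input B: C = (2.656·302.4 + 0.16·1200) / 2.816 = 353.4 mg/L.
After input C: C = (2.816·353.4 + 0.481·16) / 3.297 = 304.1 mg/L.

304 mg/L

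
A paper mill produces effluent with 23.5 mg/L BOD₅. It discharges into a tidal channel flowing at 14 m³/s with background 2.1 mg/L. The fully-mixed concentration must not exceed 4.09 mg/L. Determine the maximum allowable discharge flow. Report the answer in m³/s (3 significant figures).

Mass balance at complete mixing: C_std·(Q_w + Q_r) = Q_w·C_e + Q_r·C_b.
Rearranging, Q_w = Q_r·(C_std − C_b)/(C_e − C_std) = 14·(4.09 − 2.1) / (23.5 − 4.09) = 1.435 m³/s.

1.44 m³/s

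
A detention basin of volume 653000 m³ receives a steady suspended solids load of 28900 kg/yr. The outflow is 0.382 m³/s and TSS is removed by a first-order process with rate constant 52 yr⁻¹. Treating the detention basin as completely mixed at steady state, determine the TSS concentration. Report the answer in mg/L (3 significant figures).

Outflow Q = 0.382 m³/s × 3.156e+07 s/yr = 1.206e+07 m³/yr.
Steady-state CSTR mass balance: W = Q·C + k·V·C, so C = W/(Q + kV).
Q + kV = 1.206e+07 + 52·653000 = 4.601e+07 m³/yr.
C = 28900/4.601e+07 = 0.0006281 kg/m³ = 0.6281 mg/L.

0.628 mg/L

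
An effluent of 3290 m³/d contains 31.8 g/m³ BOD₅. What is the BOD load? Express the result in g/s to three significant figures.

3290 m³/d = 0.03808 m³/s.
Mass flux = Q·C = 0.03808 m³/s × 31.8 g/m³ = 1.211 g/s.

1.21 g/s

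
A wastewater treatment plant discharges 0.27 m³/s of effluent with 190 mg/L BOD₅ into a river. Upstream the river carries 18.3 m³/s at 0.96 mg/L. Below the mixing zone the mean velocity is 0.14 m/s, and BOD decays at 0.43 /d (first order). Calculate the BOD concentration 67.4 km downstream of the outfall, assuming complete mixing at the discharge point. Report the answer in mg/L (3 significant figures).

After complete mixing, C₀ = (0.27·190 + 18.3·0.96) / 18.57 = 3.709 mg/L.
Travel time t = 6.74e+04 m / 0.14 m/s = 4.814e+05 s = 5.572 d.
C = 3.709·exp(−0.43·5.572) = 3.709·0.09108 = 0.3378 mg/L.

0.338 mg/L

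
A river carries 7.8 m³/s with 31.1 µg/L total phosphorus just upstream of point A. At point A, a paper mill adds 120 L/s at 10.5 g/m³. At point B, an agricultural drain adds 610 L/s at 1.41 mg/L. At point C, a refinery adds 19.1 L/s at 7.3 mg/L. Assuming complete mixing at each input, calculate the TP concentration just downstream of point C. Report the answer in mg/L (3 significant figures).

31.1 µg/L = 0.0311 mg/L.
120 L/s = 0.12 m³/s.
After input A: C = (7.8·0.0311 + 0.12·10.5) / 7.92 = 0.1897 mg/L.
610 L/s = 0.61 m³/s.
After input B: C = (7.92·0.1897 + 0.61·1.41) / 8.53 = 0.277 mg/L.
19.1 L/s = 0.0191 m³/s.
After input C: C = (8.53·0.277 + 0.0191·7.3) / 8.549 = 0.2927 mg/L.

0.293 mg/L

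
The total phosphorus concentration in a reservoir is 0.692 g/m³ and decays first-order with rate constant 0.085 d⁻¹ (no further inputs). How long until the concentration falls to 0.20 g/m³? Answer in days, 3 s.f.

t = ln(C₀/C)/k = ln(0.692/0.20)/0.085 = 1.241/0.085 = 14.6 d.

14.6 d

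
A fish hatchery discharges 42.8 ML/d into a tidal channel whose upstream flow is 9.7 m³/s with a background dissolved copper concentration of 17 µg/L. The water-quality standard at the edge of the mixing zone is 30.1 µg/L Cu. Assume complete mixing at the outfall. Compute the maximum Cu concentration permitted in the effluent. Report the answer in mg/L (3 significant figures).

42.8 ML/d = 0.4954 m³/s.
17 µg/L = 0.017 mg/L.
30.1 µg/L = 0.0301 mg/L.
Mass balance: 0.0301·10.2 = 0.4954·Cₑ + 9.7·0.017.
Cₑ = (0.3069 − 0.1649) / 0.4954 = 0.2866 mg/L.

0.287 mg/L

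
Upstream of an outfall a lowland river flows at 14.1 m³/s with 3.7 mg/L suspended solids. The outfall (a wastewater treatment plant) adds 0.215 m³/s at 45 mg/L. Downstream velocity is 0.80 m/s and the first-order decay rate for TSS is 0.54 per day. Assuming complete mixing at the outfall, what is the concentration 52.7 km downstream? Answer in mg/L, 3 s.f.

After complete mixing, C₀ = (0.215·45 + 14.1·3.7) / 14.31 = 4.32 mg/L.
Travel time t = 5.27e+04 m / 0.80 m/s = 6.588e+04 s = 0.7624 d.
C = 4.32·exp(−0.54·0.7624) = 4.32·0.6625 = 2.862 mg/L.

2.86 mg/L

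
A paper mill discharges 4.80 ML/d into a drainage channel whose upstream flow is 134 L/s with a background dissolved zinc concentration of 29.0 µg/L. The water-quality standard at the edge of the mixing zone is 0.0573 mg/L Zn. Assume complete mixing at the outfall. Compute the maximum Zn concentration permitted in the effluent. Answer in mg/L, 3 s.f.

4.80 ML/d = 0.05556 m³/s.
134 L/s = 0.134 m³/s.
29.0 µg/L = 0.029 mg/L.
Mass balance: 0.0573·0.1896 = 0.05556·Cₑ + 0.134·0.029.
Cₑ = (0.01086 − 0.003886) / 0.05556 = 0.1256 mg/L.

0.126 mg/L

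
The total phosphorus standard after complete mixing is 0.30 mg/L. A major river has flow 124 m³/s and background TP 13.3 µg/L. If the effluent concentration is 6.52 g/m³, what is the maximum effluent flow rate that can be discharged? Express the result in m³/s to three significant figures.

13.3 µg/L = 0.0133 mg/L.
Mass balance at complete mixing: C_std·(Q_w + Q_r) = Q_w·C_e + Q_r·C_b.
Rearranging, Q_w = Q_r·(C_std − C_b)/(C_e − C_std) = 124·(0.3 − 0.0133) / (6.52 − 0.3) = 5.716 m³/s.

5.72 m³/s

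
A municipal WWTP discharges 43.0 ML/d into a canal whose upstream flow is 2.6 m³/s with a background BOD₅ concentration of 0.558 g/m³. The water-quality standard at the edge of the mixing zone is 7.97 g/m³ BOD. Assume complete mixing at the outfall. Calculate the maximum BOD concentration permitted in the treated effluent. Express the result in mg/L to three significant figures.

46.7 mg/L

43.0 ML/d = 0.4977 m³/s.
Mass balance: 7.97·3.098 = 0.4977·Cₑ + 2.6·0.558.
Cₑ = (24.69 − 1.451) / 0.4977 = 46.69 mg/L.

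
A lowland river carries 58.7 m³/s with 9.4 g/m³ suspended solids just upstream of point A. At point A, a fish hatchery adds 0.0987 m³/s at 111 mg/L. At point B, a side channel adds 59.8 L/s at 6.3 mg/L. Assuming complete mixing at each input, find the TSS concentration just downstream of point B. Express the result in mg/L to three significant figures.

9.57 mg/L

After input A: C = (58.7·9.4 + 0.0987·111) / 58.8 = 9.571 mg/L.
59.8 L/s = 0.0598 m³/s.
After input B: C = (58.8·9.571 + 0.0598·6.3) / 58.86 = 9.567 mg/L.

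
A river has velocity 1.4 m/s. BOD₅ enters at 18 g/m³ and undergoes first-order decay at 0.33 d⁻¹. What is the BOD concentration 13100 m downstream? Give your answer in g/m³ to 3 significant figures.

Travel time t = 13100 m / 1.4 m/s = 1.31e+04/1.4 = 9357 s = 0.1083 d.
First-order decay: C = 18·exp(−0.33·0.1083) = 18·0.9649 = 17.37 g/m³.

17.4 g/m³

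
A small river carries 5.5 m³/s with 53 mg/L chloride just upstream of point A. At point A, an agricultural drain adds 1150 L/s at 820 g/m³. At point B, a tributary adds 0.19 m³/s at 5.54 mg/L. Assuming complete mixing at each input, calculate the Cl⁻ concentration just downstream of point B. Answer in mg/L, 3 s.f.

181 mg/L

1150 L/s = 1.15 m³/s.
After input A: C = (5.5·53 + 1.15·820) / 6.65 = 185.6 mg/L.
After input B: C = (6.65·185.6 + 0.19·5.54) / 6.84 = 180.6 mg/L.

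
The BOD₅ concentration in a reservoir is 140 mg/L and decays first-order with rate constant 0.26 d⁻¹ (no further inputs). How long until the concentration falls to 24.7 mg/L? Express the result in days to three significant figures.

6.67 d

t = ln(C₀/C)/k = ln(140/24.7)/0.26 = 1.735/0.26 = 6.672 d.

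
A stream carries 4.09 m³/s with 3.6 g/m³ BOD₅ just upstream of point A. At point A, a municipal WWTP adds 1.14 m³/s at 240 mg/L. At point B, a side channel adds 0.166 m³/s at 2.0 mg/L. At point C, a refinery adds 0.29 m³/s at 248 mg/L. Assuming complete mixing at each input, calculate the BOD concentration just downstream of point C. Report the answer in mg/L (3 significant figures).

63.4 mg/L

After input A: C = (4.09·3.6 + 1.14·240) / 5.23 = 55.13 mg/L.
After input B: C = (5.23·55.13 + 0.166·2) / 5.396 = 53.49 mg/L.
After input C: C = (5.396·53.49 + 0.29·248) / 5.686 = 63.41 mg/L.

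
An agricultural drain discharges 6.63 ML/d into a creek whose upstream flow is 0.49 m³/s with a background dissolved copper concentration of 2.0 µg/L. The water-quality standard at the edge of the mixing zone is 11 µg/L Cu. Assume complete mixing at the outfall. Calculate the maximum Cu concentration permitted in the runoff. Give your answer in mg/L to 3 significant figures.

0.0685 mg/L

6.63 ML/d = 0.07674 m³/s.
2.0 µg/L = 0.002 mg/L.
11 µg/L = 0.011 mg/L.
Mass balance: 0.011·0.5667 = 0.07674·Cₑ + 0.49·0.002.
Cₑ = (0.006234 − 0.00098) / 0.07674 = 0.06847 mg/L.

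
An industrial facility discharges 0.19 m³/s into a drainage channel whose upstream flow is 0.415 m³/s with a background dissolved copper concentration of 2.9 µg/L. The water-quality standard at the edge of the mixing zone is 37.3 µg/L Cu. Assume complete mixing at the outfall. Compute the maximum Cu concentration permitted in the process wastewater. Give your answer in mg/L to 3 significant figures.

0.112 mg/L

2.9 µg/L = 0.0029 mg/L.
37.3 µg/L = 0.0373 mg/L.
Mass balance: 0.0373·0.605 = 0.19·Cₑ + 0.415·0.0029.
Cₑ = (0.02257 − 0.001203) / 0.19 = 0.1124 mg/L.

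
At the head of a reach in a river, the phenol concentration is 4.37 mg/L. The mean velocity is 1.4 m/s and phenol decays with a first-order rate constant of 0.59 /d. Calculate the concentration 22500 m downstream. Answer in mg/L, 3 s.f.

3.92 mg/L

Travel time t = 22500 m / 1.4 m/s = 2.25e+04/1.4 = 1.607e+04 s = 0.186 d.
First-order decay: C = 4.37·exp(−0.59·0.186) = 4.37·0.8961 = 3.916 mg/L.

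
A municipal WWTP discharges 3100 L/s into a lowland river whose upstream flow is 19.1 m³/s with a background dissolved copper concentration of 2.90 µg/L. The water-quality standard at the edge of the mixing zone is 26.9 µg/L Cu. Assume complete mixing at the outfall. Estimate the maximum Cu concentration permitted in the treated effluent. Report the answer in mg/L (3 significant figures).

0.175 mg/L

3100 L/s = 3.1 m³/s.
2.90 µg/L = 0.0029 mg/L.
26.9 µg/L = 0.0269 mg/L.
Mass balance: 0.0269·22.2 = 3.1·Cₑ + 19.1·0.0029.
Cₑ = (0.5972 − 0.05539) / 3.1 = 0.1748 mg/L.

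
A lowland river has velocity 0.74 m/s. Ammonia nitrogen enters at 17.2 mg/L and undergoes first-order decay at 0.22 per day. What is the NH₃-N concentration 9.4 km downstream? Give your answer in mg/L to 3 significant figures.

16.7 mg/L

Travel time t = 9.4 km / 0.74 m/s = 9400/0.74 = 1.27e+04 s = 0.147 d.
First-order decay: C = 17.2·exp(−0.22·0.147) = 17.2·0.9682 = 16.65 mg/L.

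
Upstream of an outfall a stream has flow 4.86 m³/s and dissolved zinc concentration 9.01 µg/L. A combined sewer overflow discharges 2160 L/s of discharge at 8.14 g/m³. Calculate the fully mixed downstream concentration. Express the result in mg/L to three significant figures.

2160 L/s = 2.16 m³/s.
9.01 µg/L = 0.00901 mg/L.
Flow-weighted mixing gives C = (2.16·8.14 + 4.86·0.00901) / (2.16 + 4.86) = 17.63/7.02 = 2.511 mg/L.

2.51 mg/L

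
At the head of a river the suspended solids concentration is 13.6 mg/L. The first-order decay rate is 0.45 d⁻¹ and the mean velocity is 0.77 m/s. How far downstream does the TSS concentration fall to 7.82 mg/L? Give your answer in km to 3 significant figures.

81.8 km

From C = C₀·e^(−kt), t = ln(C₀/C)/k = ln(13.6/7.82)/0.45 = 0.5534/0.45 = 1.23 d.
Distance = v·t = 0.77 m/s × 1.062e+05 s = 8.181e+04 m = 81.81 km.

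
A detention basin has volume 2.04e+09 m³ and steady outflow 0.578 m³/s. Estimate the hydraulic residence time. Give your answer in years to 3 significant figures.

Q = 0.578 m³/s × 3.156e+07 s/yr = 1.824e+07 m³/yr.
Hydraulic residence time τ = V/Q = 2.04e+09/1.824e+07 = 111.8 yr.

112 yr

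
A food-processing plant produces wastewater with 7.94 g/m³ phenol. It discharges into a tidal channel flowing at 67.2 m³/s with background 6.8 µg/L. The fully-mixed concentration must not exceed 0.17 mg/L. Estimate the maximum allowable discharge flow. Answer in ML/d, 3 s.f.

122 ML/d

6.8 µg/L = 0.0068 mg/L.
Mass balance at complete mixing: C_std·(Q_w + Q_r) = Q_w·C_e + Q_r·C_b.
Rearranging, Q_w = Q_r·(C_std − C_b)/(C_e − C_std) = 67.2·(0.17 − 0.0068) / (7.94 − 0.17) = 1.411 m³/s.
= 122 ML/d.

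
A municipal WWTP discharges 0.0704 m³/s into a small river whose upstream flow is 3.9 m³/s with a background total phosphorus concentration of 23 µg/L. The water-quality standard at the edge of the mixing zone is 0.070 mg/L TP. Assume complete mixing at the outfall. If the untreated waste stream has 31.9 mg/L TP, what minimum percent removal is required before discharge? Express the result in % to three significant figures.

23 µg/L = 0.023 mg/L.
Mass balance: 0.07·3.97 = 0.0704·Cₑ + 3.9·0.023.
Cₑ = (0.2779 − 0.0897) / 0.0704 = 2.674 mg/L.
Required removal = 1 − 2.674/31.9 = 91.62 %.

91.6 %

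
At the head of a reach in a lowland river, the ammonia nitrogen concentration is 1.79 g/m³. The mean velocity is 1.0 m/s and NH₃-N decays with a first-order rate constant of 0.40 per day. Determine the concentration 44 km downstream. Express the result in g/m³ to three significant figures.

1.46 g/m³

Travel time t = 44 km / 1.0 m/s = 4.4e+04/1.0 = 4.4e+04 s = 0.5093 d.
First-order decay: C = 1.79·exp(−0.40·0.5093) = 1.79·0.8157 = 1.46 g/m³.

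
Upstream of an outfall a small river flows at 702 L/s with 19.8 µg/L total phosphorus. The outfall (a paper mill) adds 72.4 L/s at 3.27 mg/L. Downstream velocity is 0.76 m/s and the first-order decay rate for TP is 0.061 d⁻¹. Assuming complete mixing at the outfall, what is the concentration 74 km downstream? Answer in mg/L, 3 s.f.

0.302 mg/L

72.4 L/s = 0.0724 m³/s.
702 L/s = 0.702 m³/s.
19.8 µg/L = 0.0198 mg/L.
After complete mixing, C₀ = (0.0724·3.27 + 0.702·0.0198) / 0.7744 = 0.3237 mg/L.
Travel time t = 7.4e+04 m / 0.76 m/s = 9.737e+04 s = 1.127 d.
C = 0.3237·exp(−0.061·1.127) = 0.3237·0.9336 = 0.3022 mg/L.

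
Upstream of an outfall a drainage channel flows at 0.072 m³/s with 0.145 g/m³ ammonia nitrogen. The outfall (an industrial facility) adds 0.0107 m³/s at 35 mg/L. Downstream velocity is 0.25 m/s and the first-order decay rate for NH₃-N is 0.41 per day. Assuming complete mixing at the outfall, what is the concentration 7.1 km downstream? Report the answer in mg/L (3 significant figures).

After complete mixing, C₀ = (0.0107·35 + 0.072·0.145) / 0.0827 = 4.655 mg/L.
Travel time t = 7100 m / 0.25 m/s = 2.84e+04 s = 0.3287 d.
C = 4.655·exp(−0.41·0.3287) = 4.655·0.8739 = 4.068 mg/L.

4.07 mg/L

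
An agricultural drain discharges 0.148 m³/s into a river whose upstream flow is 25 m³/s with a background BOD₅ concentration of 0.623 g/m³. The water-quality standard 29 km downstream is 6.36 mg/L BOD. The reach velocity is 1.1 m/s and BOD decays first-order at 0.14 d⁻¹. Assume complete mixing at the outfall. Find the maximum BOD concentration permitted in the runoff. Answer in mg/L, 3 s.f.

1020 mg/L

Travel time to the compliance point: t = 2.9e+04/1.1 = 2.636e+04 s = 0.3051 d; decay factor exp(−0.14·0.3051) = 0.9582.
So the concentration just after mixing may be at most 6.36/0.9582 = 6.638 mg/L.
Mass balance: 6.638·25.15 = 0.148·Cₑ + 25·0.623.
Cₑ = (166.9 − 15.57) / 0.148 = 1023 mg/L.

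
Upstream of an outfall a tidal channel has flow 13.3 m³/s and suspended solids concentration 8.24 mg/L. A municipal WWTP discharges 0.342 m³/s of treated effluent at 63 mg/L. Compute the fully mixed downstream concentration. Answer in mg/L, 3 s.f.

By mass balance at complete mixing, C = (0.342·63 + 13.3·8.24) / (0.342 + 13.3) = 131.1/13.64 = 9.613 mg/L.

9.61 mg/L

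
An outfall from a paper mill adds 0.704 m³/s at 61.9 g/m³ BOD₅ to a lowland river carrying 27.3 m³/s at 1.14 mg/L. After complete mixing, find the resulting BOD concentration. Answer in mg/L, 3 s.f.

Conservation of mass across the mixing zone: C = (0.704·61.9 + 27.3·1.14) / (0.704 + 27.3) = 74.7/28 = 2.667 mg/L.

2.67 mg/L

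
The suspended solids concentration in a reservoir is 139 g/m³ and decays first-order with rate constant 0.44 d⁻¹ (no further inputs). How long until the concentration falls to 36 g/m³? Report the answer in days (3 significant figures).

3.07 d

t = ln(C₀/C)/k = ln(139/36)/0.44 = 1.351/0.44 = 3.07 d.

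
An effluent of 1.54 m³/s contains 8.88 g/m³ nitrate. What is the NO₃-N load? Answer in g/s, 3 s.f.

Mass flux = Q·C = 1.54 m³/s × 8.88 g/m³ = 13.68 g/s.

13.7 g/s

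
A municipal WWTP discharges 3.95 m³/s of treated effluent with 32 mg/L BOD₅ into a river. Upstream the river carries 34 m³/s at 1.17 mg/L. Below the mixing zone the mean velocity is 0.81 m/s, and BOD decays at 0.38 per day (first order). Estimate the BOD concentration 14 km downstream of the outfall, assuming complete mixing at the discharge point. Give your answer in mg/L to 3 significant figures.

After complete mixing, C₀ = (3.95·32 + 34·1.17) / 37.95 = 4.379 mg/L.
Travel time t = 1.4e+04 m / 0.81 m/s = 1.728e+04 s = 0.2 d.
C = 4.379·exp(−0.38·0.2) = 4.379·0.9268 = 4.058 mg/L.

4.06 mg/L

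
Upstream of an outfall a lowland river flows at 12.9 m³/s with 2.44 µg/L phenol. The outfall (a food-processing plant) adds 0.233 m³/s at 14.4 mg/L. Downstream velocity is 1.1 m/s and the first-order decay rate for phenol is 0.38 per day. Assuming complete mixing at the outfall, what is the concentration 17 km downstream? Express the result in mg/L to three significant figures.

2.44 µg/L = 0.00244 mg/L.
After complete mixing, C₀ = (0.233·14.4 + 12.9·0.00244) / 13.13 = 0.2579 mg/L.
Travel time t = 1.7e+04 m / 1.1 m/s = 1.545e+04 s = 0.1789 d.
C = 0.2579·exp(−0.38·0.1789) = 0.2579·0.9343 = 0.2409 mg/L.

0.241 mg/L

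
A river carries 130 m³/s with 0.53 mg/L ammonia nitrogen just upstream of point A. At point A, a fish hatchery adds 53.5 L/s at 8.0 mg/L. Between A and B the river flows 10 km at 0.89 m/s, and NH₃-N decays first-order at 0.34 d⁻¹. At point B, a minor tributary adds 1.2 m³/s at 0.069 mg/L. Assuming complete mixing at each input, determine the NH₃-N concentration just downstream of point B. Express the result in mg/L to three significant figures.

0.506 mg/L

53.5 L/s = 0.0535 m³/s.
After input A: C = (130·0.53 + 0.0535·8) / 130.1 = 0.5331 mg/L.
Over the 10 km reach to input B (t = 1.124e+04 s = 0.13 d), decay gives C = 0.5331·exp(−0.34·0.13) = 0.51 mg/L.
After input B: C = (130.1·0.51 + 1.2·0.069) / 131.3 = 0.506 mg/L.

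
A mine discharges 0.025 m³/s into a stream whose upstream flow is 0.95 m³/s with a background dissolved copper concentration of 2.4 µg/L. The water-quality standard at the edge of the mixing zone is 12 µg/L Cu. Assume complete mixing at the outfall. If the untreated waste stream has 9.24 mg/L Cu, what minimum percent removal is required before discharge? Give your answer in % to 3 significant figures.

95.9 %

2.4 µg/L = 0.0024 mg/L.
12 µg/L = 0.012 mg/L.
Mass balance: 0.012·0.975 = 0.025·Cₑ + 0.95·0.0024.
Cₑ = (0.0117 − 0.00228) / 0.025 = 0.3768 mg/L.
Required removal = 1 − 0.3768/9.24 = 95.92 %.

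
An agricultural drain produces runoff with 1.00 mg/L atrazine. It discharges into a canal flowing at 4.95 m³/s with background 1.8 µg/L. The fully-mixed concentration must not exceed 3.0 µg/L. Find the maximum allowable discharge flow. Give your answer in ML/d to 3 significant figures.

0.515 ML/d

1.8 µg/L = 0.0018 mg/L.
3.0 µg/L = 0.003 mg/L.
Mass balance at complete mixing: C_std·(Q_w + Q_r) = Q_w·C_e + Q_r·C_b.
Rearranging, Q_w = Q_r·(C_std − C_b)/(C_e − C_std) = 4.95·(0.003 − 0.0018) / (1 − 0.003) = 0.005958 m³/s.
= 0.5148 ML/d.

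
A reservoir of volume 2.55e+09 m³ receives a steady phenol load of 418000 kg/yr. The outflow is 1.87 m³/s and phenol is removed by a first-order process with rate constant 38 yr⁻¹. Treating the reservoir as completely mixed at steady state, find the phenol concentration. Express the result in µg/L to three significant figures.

4.31 µg/L

Outflow Q = 1.87 m³/s × 3.156e+07 s/yr = 5.901e+07 m³/yr.
Steady-state CSTR mass balance: W = Q·C + k·V·C, so C = W/(Q + kV).
Q + kV = 5.901e+07 + 38·2.55e+09 = 9.696e+10 m³/yr.
C = 418000/9.696e+10 = 4.311e-06 kg/m³ = 0.004311 mg/L = 4.311 µg/L.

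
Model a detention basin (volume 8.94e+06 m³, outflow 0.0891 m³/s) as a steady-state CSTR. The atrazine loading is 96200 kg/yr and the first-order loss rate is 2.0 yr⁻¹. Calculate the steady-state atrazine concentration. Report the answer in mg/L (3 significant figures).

4.65 mg/L

Outflow Q = 0.0891 m³/s × 3.156e+07 s/yr = 2.812e+06 m³/yr.
Steady-state CSTR mass balance: W = Q·C + k·V·C, so C = W/(Q + kV).
Q + kV = 2.812e+06 + 2.0·8.94e+06 = 2.069e+07 m³/yr.
C = 96200/2.069e+07 = 0.004649 kg/m³ = 4.649 mg/L.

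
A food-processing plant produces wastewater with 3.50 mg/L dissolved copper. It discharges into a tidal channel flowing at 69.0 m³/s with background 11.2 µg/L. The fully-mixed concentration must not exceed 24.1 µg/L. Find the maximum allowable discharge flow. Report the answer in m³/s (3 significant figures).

0.256 m³/s

11.2 µg/L = 0.0112 mg/L.
24.1 µg/L = 0.0241 mg/L.
Mass balance at complete mixing: C_std·(Q_w + Q_r) = Q_w·C_e + Q_r·C_b.
Rearranging, Q_w = Q_r·(C_std − C_b)/(C_e − C_std) = 69.0·(0.0241 − 0.0112) / (3.5 − 0.0241) = 0.2561 m³/s.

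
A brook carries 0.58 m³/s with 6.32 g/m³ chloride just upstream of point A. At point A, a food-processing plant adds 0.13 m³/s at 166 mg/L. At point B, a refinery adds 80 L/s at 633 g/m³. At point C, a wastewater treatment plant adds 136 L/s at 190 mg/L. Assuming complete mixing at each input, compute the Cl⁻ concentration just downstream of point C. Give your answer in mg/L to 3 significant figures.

110 mg/L

After input A: C = (0.58·6.32 + 0.13·166) / 0.71 = 35.56 mg/L.
80 L/s = 0.08 m³/s.
After input B: C = (0.71·35.56 + 0.08·633) / 0.79 = 96.06 mg/L.
136 L/s = 0.136 m³/s.
After input C: C = (0.79·96.06 + 0.136·190) / 0.926 = 109.9 mg/L.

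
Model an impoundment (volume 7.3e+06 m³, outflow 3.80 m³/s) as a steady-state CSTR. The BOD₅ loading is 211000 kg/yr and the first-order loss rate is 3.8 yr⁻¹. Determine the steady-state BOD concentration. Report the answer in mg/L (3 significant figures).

1.43 mg/L

Outflow Q = 3.80 m³/s × 3.156e+07 s/yr = 1.199e+08 m³/yr.
Steady-state CSTR mass balance: W = Q·C + k·V·C, so C = W/(Q + kV).
Q + kV = 1.199e+08 + 3.8·7.3e+06 = 1.477e+08 m³/yr.
C = 211000/1.477e+08 = 0.001429 kg/m³ = 1.429 mg/L.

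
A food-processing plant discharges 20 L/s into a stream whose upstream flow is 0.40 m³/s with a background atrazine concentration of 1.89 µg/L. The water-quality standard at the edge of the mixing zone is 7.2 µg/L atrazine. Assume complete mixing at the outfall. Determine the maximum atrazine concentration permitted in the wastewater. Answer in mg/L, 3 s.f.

0.113 mg/L

20 L/s = 0.02 m³/s.
1.89 µg/L = 0.00189 mg/L.
7.2 µg/L = 0.0072 mg/L.
Mass balance: 0.0072·0.42 = 0.02·Cₑ + 0.4·0.00189.
Cₑ = (0.003024 − 0.000756) / 0.02 = 0.1134 mg/L.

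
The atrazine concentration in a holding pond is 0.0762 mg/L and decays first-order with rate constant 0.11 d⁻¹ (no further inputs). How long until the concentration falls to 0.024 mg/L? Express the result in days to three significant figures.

10.5 d

t = ln(C₀/C)/k = ln(0.0762/0.024)/0.11 = 1.155/0.11 = 10.5 d.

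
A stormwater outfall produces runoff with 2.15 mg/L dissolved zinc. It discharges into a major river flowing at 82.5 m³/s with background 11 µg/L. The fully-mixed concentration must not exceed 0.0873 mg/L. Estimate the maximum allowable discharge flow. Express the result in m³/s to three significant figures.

11 µg/L = 0.011 mg/L.
Mass balance at complete mixing: C_std·(Q_w + Q_r) = Q_w·C_e + Q_r·C_b.
Rearranging, Q_w = Q_r·(C_std − C_b)/(C_e − C_std) = 82.5·(0.0873 − 0.011) / (2.15 − 0.0873) = 3.052 m³/s.

3.05 m³/s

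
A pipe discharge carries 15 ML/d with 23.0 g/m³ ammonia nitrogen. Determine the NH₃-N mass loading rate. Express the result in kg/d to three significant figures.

15 ML/d = 0.1736 m³/s.
Mass flux = Q·C = 0.1736 m³/s × 23 g/m³ = 3.993 g/s.
= 3.993 g/s × 86.4 = 345 kg/d.

345 kg/d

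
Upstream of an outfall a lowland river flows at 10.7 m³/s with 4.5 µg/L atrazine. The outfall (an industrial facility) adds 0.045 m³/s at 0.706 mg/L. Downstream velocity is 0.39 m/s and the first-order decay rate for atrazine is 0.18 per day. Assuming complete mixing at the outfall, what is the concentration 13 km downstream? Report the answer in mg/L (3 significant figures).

0.00694 mg/L

4.5 µg/L = 0.0045 mg/L.
After complete mixing, C₀ = (0.045·0.706 + 10.7·0.0045) / 10.74 = 0.007438 mg/L.
Travel time t = 1.3e+04 m / 0.39 m/s = 3.333e+04 s = 0.3858 d.
C = 0.007438·exp(−0.18·0.3858) = 0.007438·0.9329 = 0.006939 mg/L.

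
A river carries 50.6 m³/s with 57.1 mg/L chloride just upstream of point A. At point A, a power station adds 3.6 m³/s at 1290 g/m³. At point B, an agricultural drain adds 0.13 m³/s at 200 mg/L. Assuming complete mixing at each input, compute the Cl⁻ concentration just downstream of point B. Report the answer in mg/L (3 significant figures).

After input A: C = (50.6·57.1 + 3.6·1290) / 54.2 = 139 mg/L.
After input B: C = (54.2·139 + 0.13·200) / 54.33 = 139.1 mg/L.

139 mg/L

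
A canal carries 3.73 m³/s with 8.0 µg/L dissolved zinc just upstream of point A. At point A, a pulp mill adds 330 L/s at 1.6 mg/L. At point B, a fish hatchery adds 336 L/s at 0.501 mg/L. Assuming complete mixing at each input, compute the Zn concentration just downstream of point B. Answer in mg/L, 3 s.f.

0.165 mg/L

8.0 µg/L = 0.008 mg/L.
330 L/s = 0.33 m³/s.
After input A: C = (3.73·0.008 + 0.33·1.6) / 4.06 = 0.1374 mg/L.
336 L/s = 0.336 m³/s.
After input B: C = (4.06·0.1374 + 0.336·0.501) / 4.396 = 0.1652 mg/L.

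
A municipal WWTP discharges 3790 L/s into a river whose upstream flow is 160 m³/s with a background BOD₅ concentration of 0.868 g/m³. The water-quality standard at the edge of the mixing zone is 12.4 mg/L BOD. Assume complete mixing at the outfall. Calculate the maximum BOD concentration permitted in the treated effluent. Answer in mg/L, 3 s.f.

3790 L/s = 3.79 m³/s.
Mass balance: 12.4·163.8 = 3.79·Cₑ + 160·0.868.
Cₑ = (2031 − 138.9) / 3.79 = 499.2 mg/L.

499 mg/L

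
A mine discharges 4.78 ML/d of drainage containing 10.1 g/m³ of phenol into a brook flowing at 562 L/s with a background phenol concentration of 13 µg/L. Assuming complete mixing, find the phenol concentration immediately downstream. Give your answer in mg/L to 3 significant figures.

4.78 ML/d = 0.05532 m³/s.
562 L/s = 0.562 m³/s.
13 µg/L = 0.013 mg/L.
By mass balance at complete mixing, C = (0.05532·10.1 + 0.562·0.013) / (0.05532 + 0.562) = 0.5661/0.6173 = 0.917 mg/L.

0.917 mg/L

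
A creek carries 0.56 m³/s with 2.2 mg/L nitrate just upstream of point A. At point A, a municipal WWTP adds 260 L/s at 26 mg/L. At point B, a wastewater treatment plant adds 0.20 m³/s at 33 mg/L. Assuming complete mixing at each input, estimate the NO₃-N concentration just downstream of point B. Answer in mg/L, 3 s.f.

14.3 mg/L

260 L/s = 0.26 m³/s.
After input A: C = (0.56·2.2 + 0.26·26) / 0.82 = 9.746 mg/L.
After input B: C = (0.82·9.746 + 0.2·33) / 1.02 = 14.31 mg/L.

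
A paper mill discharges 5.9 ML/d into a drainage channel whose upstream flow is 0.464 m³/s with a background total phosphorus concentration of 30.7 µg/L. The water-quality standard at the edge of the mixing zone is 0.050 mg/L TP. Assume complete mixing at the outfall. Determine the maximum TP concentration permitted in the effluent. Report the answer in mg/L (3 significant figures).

5.9 ML/d = 0.06829 m³/s.
30.7 µg/L = 0.0307 mg/L.
Mass balance: 0.05·0.5323 = 0.06829·Cₑ + 0.464·0.0307.
Cₑ = (0.02661 − 0.01424) / 0.06829 = 0.1811 mg/L.

0.181 mg/L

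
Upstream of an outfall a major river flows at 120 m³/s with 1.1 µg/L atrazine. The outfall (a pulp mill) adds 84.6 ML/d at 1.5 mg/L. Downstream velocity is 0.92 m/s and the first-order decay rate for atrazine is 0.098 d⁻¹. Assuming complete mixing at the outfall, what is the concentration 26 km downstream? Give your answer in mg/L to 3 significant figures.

0.0128 mg/L

84.6 ML/d = 0.9792 m³/s.
1.1 µg/L = 0.0011 mg/L.
After complete mixing, C₀ = (0.9792·1.5 + 120·0.0011) / 121 = 0.01323 mg/L.
Travel time t = 2.6e+04 m / 0.92 m/s = 2.826e+04 s = 0.3271 d.
C = 0.01323·exp(−0.098·0.3271) = 0.01323·0.9685 = 0.01281 mg/L.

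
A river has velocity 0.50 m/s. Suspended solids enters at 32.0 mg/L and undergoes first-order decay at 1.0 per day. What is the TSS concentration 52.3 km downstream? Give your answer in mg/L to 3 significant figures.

Travel time t = 52.3 km / 0.50 m/s = 5.23e+04/0.50 = 1.046e+05 s = 1.211 d.
First-order decay: C = 32.0·exp(−1.0·1.211) = 32.0·0.298 = 9.536 mg/L.

9.54 mg/L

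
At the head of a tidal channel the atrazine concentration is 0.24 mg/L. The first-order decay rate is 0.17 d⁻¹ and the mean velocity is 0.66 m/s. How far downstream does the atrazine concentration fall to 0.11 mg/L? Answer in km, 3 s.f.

From C = C₀·e^(−kt), t = ln(C₀/C)/k = ln(0.24/0.11)/0.17 = 0.7802/0.17 = 4.589 d.
Distance = v·t = 0.66 m/s × 3.965e+05 s = 2.617e+05 m = 261.7 km.

262 km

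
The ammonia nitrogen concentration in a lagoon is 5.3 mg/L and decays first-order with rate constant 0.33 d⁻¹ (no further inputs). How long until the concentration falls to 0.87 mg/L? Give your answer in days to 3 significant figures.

5.48 d

t = ln(C₀/C)/k = ln(5.3/0.87)/0.33 = 1.807/0.33 = 5.476 d.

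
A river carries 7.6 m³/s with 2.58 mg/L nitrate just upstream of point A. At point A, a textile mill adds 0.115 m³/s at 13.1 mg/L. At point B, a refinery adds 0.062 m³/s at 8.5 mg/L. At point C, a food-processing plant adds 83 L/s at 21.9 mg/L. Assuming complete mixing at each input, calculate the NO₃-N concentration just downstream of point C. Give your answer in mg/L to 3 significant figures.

2.98 mg/L

After input A: C = (7.6·2.58 + 0.115·13.1) / 7.715 = 2.737 mg/L.
After input B: C = (7.715·2.737 + 0.062·8.5) / 7.777 = 2.783 mg/L.
83 L/s = 0.083 m³/s.
After input C: C = (7.777·2.783 + 0.083·21.9) / 7.86 = 2.985 mg/L.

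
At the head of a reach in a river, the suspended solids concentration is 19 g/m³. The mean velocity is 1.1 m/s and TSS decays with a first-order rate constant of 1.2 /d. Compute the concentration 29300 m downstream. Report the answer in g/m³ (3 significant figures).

Travel time t = 29300 m / 1.1 m/s = 2.93e+04/1.1 = 2.664e+04 s = 0.3083 d.
First-order decay: C = 19·exp(−1.2·0.3083) = 19·0.6908 = 13.12 g/m³.

13.1 g/m³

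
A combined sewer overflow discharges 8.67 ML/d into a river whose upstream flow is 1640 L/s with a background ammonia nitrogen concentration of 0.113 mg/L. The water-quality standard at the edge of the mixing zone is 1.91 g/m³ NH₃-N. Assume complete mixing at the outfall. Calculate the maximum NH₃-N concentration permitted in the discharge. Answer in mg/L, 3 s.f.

8.67 ML/d = 0.1003 m³/s.
1640 L/s = 1.64 m³/s.
Mass balance: 1.91·1.74 = 0.1003·Cₑ + 1.64·0.113.
Cₑ = (3.324 − 0.1853) / 0.1003 = 31.28 mg/L.

31.3 mg/L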